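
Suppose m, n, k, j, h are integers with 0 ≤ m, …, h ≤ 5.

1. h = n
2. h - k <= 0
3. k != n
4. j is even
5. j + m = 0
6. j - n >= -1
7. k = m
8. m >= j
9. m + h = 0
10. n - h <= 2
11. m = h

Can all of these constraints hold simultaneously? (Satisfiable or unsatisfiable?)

From constraints 1, 7, and 11, k = m = h = n, so k = n. But constraint 3 says k ≠ n. Contradiction.

Unsatisfiable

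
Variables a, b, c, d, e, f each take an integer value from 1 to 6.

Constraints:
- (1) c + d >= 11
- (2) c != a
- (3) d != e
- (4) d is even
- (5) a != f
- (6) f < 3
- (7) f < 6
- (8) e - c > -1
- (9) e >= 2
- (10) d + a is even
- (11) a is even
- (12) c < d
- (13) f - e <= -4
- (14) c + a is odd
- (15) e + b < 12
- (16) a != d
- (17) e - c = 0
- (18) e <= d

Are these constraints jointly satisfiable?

Satisfiable

Setting (a, b, c, d, e, f) = (2, 4, 5, 6, 5, 1) satisfies everything: constraint 1: c + d = 11; constraint 8: e - c = 0; constraint 13: f - e = -4, and the others follow.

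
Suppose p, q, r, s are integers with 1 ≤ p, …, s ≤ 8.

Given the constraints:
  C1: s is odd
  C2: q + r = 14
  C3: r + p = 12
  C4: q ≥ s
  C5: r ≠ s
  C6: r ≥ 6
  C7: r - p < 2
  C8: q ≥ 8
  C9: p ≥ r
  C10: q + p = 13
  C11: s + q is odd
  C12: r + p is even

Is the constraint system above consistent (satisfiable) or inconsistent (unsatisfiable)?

Unsatisfiable

From constraint 8: q ≥ 8. From constraints 6 and 9: p ≥ r ≥ 6. Hence q + p ≥ 14. But constraint 10 requires q + p = 13, and 13 < 14. Contradiction.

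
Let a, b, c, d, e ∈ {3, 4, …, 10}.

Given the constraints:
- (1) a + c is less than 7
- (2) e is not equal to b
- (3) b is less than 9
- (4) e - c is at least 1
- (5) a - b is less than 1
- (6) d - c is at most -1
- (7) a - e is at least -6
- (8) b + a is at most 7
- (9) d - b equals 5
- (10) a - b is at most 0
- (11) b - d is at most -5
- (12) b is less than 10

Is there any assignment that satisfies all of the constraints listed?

Constraints 4, 6, 7, 10, and 11 give d − b ≥ 5, b − a ≥ 0, a − e ≥ -6, e − c ≥ 1, c − d ≥ 1.
Adding all 5 inequalities: the left sides telescope to 0, and the right sides sum to 5 + 0 + (-6) + 1 + 1 = 1. So 0 ≥ 1, which is false.

Unsatisfiable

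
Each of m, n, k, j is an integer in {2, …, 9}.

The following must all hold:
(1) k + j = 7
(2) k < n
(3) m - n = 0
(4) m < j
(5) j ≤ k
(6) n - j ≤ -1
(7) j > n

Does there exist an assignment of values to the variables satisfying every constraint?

Constraints 2, 5, and 6 give n < j, j ≤ k, k < n. Chaining: n < j ≤ k < n, which forces n < n — impossible.

Unsatisfiable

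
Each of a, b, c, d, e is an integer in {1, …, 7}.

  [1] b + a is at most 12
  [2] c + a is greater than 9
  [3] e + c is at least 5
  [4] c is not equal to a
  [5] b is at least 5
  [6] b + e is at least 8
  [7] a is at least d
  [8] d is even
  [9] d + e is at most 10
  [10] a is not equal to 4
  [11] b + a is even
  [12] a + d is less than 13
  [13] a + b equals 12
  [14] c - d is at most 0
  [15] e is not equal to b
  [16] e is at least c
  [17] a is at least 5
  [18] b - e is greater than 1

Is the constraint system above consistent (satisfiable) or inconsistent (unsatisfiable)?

Setting (a, b, c, d, e) = (6, 6, 4, 4, 4) satisfies everything: constraint 1: b + a = 12; constraint 2: c + a = 10; constraint 3: e + c = 8, and the others follow.

Satisfiable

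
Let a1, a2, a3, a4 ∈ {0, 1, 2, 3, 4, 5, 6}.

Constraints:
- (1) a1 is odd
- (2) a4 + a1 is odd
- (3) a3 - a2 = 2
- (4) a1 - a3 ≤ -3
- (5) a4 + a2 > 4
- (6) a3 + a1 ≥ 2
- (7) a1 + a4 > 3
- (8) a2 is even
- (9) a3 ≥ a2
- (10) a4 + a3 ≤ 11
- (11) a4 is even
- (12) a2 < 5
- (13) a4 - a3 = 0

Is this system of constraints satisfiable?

Satisfiable

Take a1 = 1, a2 = 2, a3 = 4, a4 = 4. Then constraint 3: a3 - a2 = 2; constraint 4: a1 - a3 = -3; constraint 5: a4 + a2 = 6, and every other listed constraint is also met.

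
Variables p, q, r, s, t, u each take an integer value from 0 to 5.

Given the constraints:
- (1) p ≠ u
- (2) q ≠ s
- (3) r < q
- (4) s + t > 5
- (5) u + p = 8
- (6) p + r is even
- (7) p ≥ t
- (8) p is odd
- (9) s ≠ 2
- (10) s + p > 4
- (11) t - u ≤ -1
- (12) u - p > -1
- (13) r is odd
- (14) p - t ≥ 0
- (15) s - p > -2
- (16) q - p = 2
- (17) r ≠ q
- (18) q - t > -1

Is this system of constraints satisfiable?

Satisfiable

The assignment p = 3, q = 5, r = 3, s = 4, t = 3, u = 5 works:
  constraint 4 holds since s + t = 7.
  constraint 5 holds since u + p = 8.
  constraint 10 holds since s + p = 7.
The rest check out directly.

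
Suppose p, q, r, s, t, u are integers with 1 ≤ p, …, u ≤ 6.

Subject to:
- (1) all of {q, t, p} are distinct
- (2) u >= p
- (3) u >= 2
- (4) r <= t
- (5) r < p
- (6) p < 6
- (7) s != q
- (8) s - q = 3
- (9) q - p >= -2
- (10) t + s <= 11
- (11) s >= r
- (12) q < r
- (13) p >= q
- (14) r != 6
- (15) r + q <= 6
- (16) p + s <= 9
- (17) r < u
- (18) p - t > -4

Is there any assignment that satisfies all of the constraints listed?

Satisfiable

Setting (p, q, r, s, t, u) = (4, 2, 3, 5, 5, 5) satisfies everything: constraint 8: s - q = 3; constraint 9: q - p = -2; constraint 10: t + s = 10, and the others follow.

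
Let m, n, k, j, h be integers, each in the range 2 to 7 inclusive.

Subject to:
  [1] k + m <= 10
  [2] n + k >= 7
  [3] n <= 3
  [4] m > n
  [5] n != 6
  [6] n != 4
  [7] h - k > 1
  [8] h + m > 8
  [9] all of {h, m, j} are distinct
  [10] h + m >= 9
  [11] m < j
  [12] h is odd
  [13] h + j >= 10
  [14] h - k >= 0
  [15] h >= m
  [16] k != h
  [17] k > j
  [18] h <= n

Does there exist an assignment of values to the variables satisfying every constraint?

Constraints 4, 11, 14, 17, and 18 give k ≤ h, h ≤ n, n < m, m < j, j < k. Chaining: k ≤ h ≤ n < m < j < k, which forces k < k — impossible.

Unsatisfiable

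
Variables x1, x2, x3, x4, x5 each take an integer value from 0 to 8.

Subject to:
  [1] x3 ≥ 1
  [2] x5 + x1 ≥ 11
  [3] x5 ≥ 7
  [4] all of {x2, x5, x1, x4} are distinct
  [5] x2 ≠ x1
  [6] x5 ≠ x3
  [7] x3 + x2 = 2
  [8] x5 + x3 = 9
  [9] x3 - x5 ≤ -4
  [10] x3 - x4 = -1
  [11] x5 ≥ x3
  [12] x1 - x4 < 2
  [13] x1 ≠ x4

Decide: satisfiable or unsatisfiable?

Satisfiable

Try x1 = 3, x2 = 1, x3 = 1, x4 = 2, x5 = 8.
Check constraint 2: x5 + x1 = 11; constraint 7: x3 + x2 = 2; constraint 8: x5 + x3 = 9. The remaining constraints are straightforward to verify.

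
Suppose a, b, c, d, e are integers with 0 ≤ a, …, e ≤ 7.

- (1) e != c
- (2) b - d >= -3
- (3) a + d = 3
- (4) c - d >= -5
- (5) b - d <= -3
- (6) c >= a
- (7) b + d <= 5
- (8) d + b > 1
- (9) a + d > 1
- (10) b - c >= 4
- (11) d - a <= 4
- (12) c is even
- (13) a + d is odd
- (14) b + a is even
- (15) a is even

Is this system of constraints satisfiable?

Constraints 4, 5, and 10 give b − c ≥ 4, c − d ≥ -5, d − b ≥ 3.
Adding all 3 inequalities: the left sides telescope to 0, and the right sides sum to 4 + (-5) + 3 = 2. So 0 ≥ 2, which is false.

Unsatisfiable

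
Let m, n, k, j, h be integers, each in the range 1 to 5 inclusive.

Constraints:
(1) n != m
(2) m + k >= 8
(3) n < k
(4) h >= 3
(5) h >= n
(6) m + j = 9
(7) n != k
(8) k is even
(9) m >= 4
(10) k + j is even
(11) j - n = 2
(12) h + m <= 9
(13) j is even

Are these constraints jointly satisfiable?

The assignment m = 5, n = 2, k = 4, j = 4, h = 4 works:
  constraint 2 holds since m + k = 9.
  constraint 6 holds since m + j = 9.
The rest check out directly.

Satisfiable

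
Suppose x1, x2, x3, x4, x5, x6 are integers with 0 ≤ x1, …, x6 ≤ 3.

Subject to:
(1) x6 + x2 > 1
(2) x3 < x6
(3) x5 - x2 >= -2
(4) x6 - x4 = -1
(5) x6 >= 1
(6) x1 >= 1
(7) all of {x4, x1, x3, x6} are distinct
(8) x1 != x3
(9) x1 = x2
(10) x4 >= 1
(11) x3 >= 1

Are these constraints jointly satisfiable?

Constraints 5, 6, 10, and 11 confine each of x4, x1, x3, x6 to the 3 values {1, …, 3} (the domain already gives each ≤ 3).
Constraint 7 requires all 4 of them to be distinct, but only 3 values are available — impossible by the pigeonhole principle.

Unsatisfiable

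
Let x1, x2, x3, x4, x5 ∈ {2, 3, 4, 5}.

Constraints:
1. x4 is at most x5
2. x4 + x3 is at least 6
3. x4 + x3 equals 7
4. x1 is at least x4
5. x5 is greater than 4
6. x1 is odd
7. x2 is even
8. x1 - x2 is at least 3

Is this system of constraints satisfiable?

Try x1 = 5, x2 = 2, x3 = 2, x4 = 5, x5 = 5.
Check constraint 2: x4 + x3 = 7; constraint 3: x4 + x3 = 7. The remaining constraints are straightforward to verify.

Satisfiable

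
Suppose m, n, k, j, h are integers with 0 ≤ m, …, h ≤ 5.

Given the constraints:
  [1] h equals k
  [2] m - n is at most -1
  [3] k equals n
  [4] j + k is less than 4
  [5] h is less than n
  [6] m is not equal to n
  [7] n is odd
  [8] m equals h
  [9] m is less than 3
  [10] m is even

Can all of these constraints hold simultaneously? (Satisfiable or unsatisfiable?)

Unsatisfiable

From constraints 1, 3, and 8, m = h = k = n, so m = n. But constraint 6 says m ≠ n. Contradiction.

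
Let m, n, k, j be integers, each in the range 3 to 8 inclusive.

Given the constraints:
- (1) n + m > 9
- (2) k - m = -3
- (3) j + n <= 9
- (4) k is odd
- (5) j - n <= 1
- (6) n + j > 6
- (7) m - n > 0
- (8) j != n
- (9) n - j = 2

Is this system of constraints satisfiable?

Satisfiable

Take m = 6, n = 5, k = 3, j = 3. Then constraint 1: n + m = 11; constraint 2: k - m = -3, and every other listed constraint is also met.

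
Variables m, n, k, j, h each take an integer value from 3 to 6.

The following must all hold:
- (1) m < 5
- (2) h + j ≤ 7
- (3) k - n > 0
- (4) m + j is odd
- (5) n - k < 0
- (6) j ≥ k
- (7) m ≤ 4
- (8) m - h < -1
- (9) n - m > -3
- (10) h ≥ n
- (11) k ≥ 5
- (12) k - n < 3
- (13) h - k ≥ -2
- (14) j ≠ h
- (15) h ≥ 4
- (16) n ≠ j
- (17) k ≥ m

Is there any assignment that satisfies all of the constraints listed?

From constraint 15: h ≥ 4. From constraints 6 and 11: j ≥ k ≥ 5. Hence h + j ≥ 9. But constraint 2 requires h + j ≤ 7, and 7 < 9. Contradiction.

Unsatisfiable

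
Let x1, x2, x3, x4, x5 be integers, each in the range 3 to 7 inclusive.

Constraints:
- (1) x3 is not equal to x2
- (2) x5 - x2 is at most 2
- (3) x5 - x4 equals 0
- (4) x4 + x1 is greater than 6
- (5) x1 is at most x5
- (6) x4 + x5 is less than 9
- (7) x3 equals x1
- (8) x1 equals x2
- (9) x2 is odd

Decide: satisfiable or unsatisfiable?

Unsatisfiable

From constraints 7 and 8, x3 = x1 = x2, so x3 = x2. But constraint 1 says x3 ≠ x2. Contradiction.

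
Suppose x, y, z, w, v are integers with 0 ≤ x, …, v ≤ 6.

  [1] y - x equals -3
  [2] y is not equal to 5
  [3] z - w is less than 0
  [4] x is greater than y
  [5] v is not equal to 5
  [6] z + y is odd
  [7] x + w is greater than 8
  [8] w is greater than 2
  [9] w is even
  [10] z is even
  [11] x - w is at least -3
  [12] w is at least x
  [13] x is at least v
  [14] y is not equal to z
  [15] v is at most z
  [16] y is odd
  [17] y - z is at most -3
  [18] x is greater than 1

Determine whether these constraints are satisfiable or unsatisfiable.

Try x = 4, y = 1, z = 4, w = 6, v = 1.
Check constraint 1: y - x = -3; constraint 3: z - w = -2. The remaining constraints are straightforward to verify.

Satisfiable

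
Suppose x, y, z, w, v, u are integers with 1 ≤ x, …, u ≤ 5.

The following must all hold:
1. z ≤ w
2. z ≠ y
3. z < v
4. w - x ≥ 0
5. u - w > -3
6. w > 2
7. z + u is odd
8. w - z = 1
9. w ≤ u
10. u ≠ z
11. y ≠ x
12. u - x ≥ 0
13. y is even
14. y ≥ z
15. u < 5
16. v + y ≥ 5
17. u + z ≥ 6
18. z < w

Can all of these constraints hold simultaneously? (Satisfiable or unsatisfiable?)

Satisfiable

One satisfying assignment is x = 1, y = 4, z = 3, w = 4, v = 4, u = 4.
For the less obvious constraints — constraint 4: w - x = 3; constraint 5: u - w = 0; constraint 8: w - z = 1 — and the others hold by inspection.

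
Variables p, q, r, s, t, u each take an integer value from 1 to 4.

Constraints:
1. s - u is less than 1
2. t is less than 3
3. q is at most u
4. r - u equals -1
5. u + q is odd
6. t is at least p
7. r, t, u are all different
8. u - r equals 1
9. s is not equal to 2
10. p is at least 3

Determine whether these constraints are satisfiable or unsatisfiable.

From constraints 6 and 10: t ≥ p and p ≥ 3, so t ≥ 3. From constraint 2: t ≤ 2. But 2 < 3, so no value of t works.

Unsatisfiable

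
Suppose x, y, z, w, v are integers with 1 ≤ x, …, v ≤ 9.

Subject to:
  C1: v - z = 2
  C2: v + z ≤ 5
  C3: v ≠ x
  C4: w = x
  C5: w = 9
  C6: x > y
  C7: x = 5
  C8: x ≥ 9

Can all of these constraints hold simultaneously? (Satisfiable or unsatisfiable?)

Unsatisfiable

Constraint 5 fixes w = 9 and constraint 7 fixes x = 5, but constraint 4 requires w = x. Since 9 ≠ 5, contradiction.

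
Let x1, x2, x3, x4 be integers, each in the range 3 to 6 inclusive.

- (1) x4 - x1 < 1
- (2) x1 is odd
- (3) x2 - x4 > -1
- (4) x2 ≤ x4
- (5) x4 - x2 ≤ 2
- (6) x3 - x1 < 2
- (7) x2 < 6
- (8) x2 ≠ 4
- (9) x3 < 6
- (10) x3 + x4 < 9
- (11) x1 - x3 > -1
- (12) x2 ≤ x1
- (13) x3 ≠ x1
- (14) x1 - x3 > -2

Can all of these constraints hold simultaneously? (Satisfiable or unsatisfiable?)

Take x1 = 5, x2 = 3, x3 = 4, x4 = 3. Then constraint 1: x4 - x1 = -2; constraint 3: x2 - x4 = 0, and every other listed constraint is also met.

Satisfiable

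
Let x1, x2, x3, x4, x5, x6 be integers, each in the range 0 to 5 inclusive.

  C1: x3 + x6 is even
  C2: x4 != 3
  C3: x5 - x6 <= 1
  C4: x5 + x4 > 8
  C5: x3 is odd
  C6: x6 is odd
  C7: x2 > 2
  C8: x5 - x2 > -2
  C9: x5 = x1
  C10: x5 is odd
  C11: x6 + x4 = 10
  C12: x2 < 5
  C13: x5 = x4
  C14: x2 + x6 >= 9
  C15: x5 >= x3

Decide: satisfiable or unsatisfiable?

Satisfiable

The assignment x1 = 5, x2 = 4, x3 = 5, x4 = 5, x5 = 5, x6 = 5 works:
  constraint 3 holds since x5 - x6 = 0.
  constraint 4 holds since x5 + x4 = 10.
  constraint 8 holds since x5 - x2 = 1.
The rest check out directly.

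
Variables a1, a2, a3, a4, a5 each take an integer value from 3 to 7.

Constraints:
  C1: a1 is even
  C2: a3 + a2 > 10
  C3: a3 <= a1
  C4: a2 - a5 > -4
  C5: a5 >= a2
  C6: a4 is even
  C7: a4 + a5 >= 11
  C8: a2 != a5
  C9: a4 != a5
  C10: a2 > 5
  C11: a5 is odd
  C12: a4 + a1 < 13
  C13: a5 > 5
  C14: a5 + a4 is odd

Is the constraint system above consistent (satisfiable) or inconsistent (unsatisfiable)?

Setting (a1, a2, a3, a4, a5) = (6, 6, 6, 6, 7) satisfies everything: constraint 2: a3 + a2 = 12; constraint 4: a2 - a5 = -1; constraint 7: a4 + a5 = 13, and the others follow.

Satisfiable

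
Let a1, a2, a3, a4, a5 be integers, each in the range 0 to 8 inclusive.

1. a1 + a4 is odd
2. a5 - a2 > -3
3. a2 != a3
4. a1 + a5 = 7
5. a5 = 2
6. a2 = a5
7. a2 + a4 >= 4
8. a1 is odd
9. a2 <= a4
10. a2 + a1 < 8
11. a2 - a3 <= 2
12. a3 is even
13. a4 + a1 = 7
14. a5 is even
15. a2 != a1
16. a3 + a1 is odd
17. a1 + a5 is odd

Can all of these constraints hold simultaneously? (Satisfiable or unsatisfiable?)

Satisfiable

Setting (a1, a2, a3, a4, a5) = (5, 2, 0, 2, 2) satisfies everything: constraint 2: a5 - a2 = 0; constraint 4: a1 + a5 = 7; constraint 7: a2 + a4 = 4, and the others follow.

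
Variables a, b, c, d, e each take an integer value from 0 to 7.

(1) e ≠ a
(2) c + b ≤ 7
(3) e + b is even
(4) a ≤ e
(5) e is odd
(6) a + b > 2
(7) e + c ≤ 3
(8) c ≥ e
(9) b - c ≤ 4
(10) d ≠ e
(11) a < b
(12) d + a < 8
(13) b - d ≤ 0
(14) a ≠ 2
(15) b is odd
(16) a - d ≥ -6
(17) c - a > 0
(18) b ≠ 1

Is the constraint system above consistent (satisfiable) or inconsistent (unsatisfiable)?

One satisfying assignment is a = 0, b = 3, c = 2, d = 5, e = 1.
For the less obvious constraints — constraint 2: c + b = 5; constraint 6: a + b = 3; constraint 7: e + c = 3 — and the others hold by inspection.

Satisfiable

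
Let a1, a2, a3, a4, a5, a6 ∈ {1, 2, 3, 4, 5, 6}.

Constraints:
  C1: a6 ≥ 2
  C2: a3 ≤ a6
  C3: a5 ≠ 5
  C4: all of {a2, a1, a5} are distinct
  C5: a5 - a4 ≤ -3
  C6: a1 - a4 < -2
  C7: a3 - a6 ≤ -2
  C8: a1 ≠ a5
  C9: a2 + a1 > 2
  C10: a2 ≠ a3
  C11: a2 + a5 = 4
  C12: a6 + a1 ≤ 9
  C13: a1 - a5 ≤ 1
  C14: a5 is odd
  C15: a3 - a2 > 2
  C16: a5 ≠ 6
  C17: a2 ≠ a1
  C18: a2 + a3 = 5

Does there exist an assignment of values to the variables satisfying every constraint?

Satisfiable

Setting (a1, a2, a3, a4, a5, a6) = (2, 1, 4, 6, 3, 6) satisfies everything: constraint 5: a5 - a4 = -3; constraint 6: a1 - a4 = -4; constraint 7: a3 - a6 = -2, and the others follow.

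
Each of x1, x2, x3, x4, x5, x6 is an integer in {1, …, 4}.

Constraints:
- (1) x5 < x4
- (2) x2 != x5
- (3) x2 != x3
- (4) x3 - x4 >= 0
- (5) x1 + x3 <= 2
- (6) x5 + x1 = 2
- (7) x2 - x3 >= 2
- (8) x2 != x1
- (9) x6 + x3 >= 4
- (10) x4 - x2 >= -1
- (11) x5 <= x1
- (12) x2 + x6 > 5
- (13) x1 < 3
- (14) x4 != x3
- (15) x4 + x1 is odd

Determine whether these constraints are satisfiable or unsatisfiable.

Unsatisfiable

Constraints 4, 7, and 10 give x4 − x2 ≥ -1, x2 − x3 ≥ 2, x3 − x4 ≥ 0.
Adding all 3 inequalities: the left sides telescope to 0, and the right sides sum to (-1) + 2 + 0 = 1. So 0 ≥ 1, which is false.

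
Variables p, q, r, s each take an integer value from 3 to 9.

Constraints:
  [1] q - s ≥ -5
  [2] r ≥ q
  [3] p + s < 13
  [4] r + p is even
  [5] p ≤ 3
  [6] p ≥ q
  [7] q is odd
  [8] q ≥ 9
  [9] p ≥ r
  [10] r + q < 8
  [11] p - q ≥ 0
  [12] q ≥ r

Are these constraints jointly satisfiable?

Unsatisfiable

From constraints 2 and 8: r ≥ q and q ≥ 9, so r ≥ 9. From constraints 5 and 9: r ≤ p and p ≤ 3, so r ≤ 3. But 3 < 9, so no value of r works.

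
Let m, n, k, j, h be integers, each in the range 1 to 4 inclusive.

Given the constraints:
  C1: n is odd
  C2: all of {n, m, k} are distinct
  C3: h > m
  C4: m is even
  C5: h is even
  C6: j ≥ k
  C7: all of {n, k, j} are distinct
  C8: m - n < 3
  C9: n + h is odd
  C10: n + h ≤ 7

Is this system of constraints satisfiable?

Satisfiable

Take m = 2, n = 1, k = 3, j = 4, h = 4. Then constraint 2: values 1, 2, 3 are distinct; constraint 8: m - n = 1; constraint 10: n + h = 5, and every other listed constraint is also met.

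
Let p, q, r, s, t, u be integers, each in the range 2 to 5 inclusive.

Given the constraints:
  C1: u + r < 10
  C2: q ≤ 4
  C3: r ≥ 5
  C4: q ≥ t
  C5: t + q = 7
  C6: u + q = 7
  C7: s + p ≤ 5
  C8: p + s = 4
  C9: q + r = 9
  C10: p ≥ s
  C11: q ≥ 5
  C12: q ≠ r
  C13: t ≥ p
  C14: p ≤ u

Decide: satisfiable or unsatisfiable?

Unsatisfiable

From constraint 11: q ≥ 5. From constraint 3: r ≥ 5. Hence q + r ≥ 10. But constraint 9 requires q + r = 9, and 9 < 10. Contradiction.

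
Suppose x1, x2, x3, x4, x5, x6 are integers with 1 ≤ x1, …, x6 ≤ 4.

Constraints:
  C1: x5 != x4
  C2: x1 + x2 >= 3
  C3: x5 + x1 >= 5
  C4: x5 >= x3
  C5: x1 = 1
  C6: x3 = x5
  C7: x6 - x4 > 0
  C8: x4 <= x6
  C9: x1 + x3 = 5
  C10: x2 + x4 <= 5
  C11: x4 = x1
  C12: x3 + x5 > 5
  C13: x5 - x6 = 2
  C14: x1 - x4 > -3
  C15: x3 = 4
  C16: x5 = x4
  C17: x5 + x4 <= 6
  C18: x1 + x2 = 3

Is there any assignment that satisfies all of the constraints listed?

Constraint 15 fixes x3 = 4 and constraint 5 fixes x1 = 1. Constraints 6, 11, and 16 give x3 = x5 = x4 = x1, so x3 = x1. But 4 ≠ 1 — contradiction.

Unsatisfiable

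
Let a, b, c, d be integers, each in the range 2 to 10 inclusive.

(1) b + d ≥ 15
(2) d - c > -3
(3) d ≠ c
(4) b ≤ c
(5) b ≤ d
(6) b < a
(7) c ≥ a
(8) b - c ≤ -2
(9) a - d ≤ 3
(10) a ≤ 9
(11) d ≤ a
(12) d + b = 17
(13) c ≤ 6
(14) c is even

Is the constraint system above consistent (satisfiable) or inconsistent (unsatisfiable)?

From constraints 10 and 11: d ≤ a ≤ 9. From constraints 4 and 13: b ≤ c ≤ 6. Hence d + b ≤ 15. But constraint 12 requires d + b = 17, and 17 > 15. Contradiction.

Unsatisfiable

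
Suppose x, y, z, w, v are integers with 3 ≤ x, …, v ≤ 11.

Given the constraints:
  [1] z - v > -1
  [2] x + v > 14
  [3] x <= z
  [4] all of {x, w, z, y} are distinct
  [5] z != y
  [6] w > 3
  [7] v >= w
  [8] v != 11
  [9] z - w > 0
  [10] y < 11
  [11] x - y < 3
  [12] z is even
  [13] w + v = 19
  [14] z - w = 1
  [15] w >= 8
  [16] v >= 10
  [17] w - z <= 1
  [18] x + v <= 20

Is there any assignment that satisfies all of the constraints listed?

The assignment x = 7, y = 6, z = 10, w = 9, v = 10 works:
  constraint 1 holds since z - v = 0.
  constraint 2 holds since x + v = 17.
The rest check out directly.

Satisfiable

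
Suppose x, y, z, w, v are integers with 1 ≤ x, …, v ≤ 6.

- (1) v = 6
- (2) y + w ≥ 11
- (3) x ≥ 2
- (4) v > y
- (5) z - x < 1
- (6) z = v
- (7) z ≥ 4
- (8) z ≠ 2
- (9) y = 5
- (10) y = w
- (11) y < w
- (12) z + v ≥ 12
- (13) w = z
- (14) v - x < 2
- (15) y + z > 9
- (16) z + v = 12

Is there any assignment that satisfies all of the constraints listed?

Unsatisfiable

Constraint 9 fixes y = 5 and constraint 1 fixes v = 6. Constraints 6, 10, and 13 give y = w = z = v, so y = v. But 5 ≠ 6 — contradiction.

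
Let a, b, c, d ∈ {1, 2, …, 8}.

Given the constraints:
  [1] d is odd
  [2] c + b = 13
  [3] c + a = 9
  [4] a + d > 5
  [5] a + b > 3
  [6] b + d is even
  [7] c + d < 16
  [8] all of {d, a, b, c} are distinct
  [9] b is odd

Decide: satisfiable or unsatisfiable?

The assignment a = 1, b = 5, c = 8, d = 7 works:
  constraint 2 holds since c + b = 13.
  constraint 3 holds since c + a = 9.
  constraint 4 holds since a + d = 8.
The rest check out directly.

Satisfiable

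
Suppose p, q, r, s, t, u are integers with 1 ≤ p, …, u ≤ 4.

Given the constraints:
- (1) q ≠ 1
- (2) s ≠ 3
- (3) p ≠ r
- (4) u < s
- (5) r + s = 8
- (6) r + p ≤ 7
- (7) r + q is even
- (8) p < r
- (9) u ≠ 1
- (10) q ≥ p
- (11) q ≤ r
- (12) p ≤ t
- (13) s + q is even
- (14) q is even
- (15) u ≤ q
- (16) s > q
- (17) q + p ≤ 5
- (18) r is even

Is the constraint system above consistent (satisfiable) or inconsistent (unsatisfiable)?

Take p = 2, q = 2, r = 4, s = 4, t = 4, u = 2. Then constraint 5: r + s = 8; constraint 6: r + p = 6, and every other listed constraint is also met.

Satisfiable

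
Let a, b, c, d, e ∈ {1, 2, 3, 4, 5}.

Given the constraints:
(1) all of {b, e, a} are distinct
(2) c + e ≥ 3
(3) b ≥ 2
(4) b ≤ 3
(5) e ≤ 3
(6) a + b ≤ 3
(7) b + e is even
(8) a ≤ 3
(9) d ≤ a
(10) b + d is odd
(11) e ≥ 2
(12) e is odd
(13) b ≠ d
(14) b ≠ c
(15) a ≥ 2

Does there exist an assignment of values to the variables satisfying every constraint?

Constraints 3, 4, 5, 8, 11, and 15 confine each of b, e, a to the 2 values {2, 3}.
Constraint 1 requires all 3 of them to be distinct, but only 2 values are available — impossible by the pigeonhole principle.

Unsatisfiable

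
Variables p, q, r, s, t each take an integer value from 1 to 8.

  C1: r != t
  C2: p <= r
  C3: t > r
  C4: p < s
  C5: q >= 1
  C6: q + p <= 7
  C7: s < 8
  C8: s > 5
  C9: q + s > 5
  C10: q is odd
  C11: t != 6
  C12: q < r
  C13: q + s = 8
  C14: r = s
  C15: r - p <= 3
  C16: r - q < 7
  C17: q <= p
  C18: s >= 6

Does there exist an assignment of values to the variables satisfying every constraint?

Setting (p, q, r, s, t) = (5, 1, 7, 7, 8) satisfies everything: constraint 6: q + p = 6; constraint 9: q + s = 8; constraint 13: q + s = 8, and the others follow.

Satisfiable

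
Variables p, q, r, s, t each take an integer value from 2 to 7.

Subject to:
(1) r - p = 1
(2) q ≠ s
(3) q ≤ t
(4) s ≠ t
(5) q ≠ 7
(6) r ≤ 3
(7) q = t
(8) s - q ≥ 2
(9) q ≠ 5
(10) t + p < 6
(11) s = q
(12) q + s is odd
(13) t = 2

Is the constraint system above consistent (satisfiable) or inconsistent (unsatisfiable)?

From constraints 7 and 11, s = q = t, so s = t. But constraint 4 says s ≠ t. Contradiction.

Unsatisfiable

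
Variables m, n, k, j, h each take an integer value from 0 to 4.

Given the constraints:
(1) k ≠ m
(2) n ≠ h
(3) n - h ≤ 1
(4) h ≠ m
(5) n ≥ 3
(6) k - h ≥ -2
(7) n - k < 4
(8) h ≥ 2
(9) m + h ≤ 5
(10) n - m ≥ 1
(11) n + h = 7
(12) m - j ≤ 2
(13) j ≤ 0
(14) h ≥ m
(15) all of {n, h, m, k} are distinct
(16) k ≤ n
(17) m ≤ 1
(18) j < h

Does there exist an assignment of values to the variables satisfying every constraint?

Satisfiable

Setting (m, n, k, j, h) = (0, 4, 2, 0, 3) satisfies everything: constraint 3: n - h = 1; constraint 6: k - h = -1; constraint 7: n - k = 2, and the others follow.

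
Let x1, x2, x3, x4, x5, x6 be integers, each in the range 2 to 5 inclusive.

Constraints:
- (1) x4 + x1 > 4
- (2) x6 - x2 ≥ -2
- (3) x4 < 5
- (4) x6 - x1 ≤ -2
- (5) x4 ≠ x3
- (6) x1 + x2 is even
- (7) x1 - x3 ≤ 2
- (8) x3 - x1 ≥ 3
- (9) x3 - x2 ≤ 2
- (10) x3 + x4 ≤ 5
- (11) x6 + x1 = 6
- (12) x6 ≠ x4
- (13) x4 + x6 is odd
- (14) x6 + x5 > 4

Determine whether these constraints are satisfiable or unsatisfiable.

Constraints 2, 4, 8, and 9 give x1 − x6 ≥ 2, x6 − x2 ≥ -2, x2 − x3 ≥ -2, x3 − x1 ≥ 3.
Adding all 4 inequalities: the left sides telescope to 0, and the right sides sum to 2 + (-2) + (-2) + 3 = 1. So 0 ≥ 1, which is false.

Unsatisfiable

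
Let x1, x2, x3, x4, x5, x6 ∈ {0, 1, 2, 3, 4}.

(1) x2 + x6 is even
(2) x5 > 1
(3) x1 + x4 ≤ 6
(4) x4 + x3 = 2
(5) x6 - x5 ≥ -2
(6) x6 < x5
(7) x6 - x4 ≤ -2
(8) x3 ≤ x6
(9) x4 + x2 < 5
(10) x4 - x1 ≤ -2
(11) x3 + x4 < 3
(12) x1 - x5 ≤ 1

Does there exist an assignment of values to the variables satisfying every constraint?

Unsatisfiable

Constraints 5, 7, 10, and 12 give x6 − x5 ≥ -2, x5 − x1 ≥ -1, x1 − x4 ≥ 2, x4 − x6 ≥ 2.
Adding all 4 inequalities: the left sides telescope to 0, and the right sides sum to (-2) + (-1) + 2 + 2 = 1. So 0 ≥ 1, which is false.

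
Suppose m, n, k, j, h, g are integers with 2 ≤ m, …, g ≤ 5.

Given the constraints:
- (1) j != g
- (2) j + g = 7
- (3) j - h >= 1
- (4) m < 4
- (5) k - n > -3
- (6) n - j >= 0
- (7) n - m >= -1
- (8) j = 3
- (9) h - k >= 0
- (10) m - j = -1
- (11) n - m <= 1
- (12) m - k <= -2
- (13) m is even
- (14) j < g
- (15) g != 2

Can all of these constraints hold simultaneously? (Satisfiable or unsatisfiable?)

Constraints 3, 6, 9, 11, and 12 give h − k ≥ 0, k − m ≥ 2, m − n ≥ -1, n − j ≥ 0, j − h ≥ 1.
Adding all 5 inequalities: the left sides telescope to 0, and the right sides sum to 0 + 2 + (-1) + 0 + 1 = 2. So 0 ≥ 2, which is false.

Unsatisfiable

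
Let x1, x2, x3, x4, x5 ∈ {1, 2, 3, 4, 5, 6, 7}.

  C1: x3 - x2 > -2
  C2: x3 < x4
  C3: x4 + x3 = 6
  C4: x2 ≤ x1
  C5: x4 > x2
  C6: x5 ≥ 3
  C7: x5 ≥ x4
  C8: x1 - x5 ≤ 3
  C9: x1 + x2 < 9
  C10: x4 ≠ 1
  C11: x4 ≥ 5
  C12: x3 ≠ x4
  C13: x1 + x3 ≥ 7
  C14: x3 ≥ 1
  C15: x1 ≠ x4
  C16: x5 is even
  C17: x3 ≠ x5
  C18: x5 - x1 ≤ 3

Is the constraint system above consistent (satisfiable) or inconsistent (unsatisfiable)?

One satisfying assignment is x1 = 6, x2 = 1, x3 = 1, x4 = 5, x5 = 6.
For the less obvious constraints — constraint 1: x3 - x2 = 0; constraint 3: x4 + x3 = 6 — and the others hold by inspection.

Satisfiable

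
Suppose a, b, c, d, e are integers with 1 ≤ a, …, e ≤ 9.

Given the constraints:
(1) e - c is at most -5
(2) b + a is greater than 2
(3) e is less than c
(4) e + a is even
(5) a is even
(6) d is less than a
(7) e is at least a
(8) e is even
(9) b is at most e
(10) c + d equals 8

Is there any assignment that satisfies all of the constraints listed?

Satisfiable

The assignment a = 2, b = 1, c = 7, d = 1, e = 2 works:
  constraint 1 holds since e - c = -5.
  constraint 2 holds since b + a = 3.
The rest check out directly.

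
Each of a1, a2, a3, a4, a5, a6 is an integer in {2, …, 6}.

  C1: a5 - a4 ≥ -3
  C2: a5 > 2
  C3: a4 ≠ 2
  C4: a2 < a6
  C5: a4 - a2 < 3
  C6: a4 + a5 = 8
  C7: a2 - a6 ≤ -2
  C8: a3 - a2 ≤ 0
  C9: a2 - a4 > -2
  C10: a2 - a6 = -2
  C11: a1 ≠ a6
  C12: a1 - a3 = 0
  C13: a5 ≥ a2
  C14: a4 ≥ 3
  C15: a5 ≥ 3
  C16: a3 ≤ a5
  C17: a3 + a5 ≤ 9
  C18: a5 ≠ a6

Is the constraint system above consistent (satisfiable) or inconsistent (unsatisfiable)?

Setting (a1, a2, a3, a4, a5, a6) = (3, 4, 3, 4, 4, 6) satisfies everything: constraint 1: a5 - a4 = 0; constraint 5: a4 - a2 = 0, and the others follow.

Satisfiable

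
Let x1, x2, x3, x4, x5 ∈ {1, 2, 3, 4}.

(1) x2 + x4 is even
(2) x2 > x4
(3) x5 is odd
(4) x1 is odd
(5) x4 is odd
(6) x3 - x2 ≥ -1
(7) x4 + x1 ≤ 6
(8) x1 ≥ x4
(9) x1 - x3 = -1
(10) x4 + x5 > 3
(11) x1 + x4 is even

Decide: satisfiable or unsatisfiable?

Satisfiable

The assignment x1 = 3, x2 = 3, x3 = 4, x4 = 1, x5 = 3 works:
  constraint 6 holds since x3 - x2 = 1.
  constraint 7 holds since x4 + x1 = 4.
  constraint 9 holds since x1 - x3 = -1.
The rest check out directly.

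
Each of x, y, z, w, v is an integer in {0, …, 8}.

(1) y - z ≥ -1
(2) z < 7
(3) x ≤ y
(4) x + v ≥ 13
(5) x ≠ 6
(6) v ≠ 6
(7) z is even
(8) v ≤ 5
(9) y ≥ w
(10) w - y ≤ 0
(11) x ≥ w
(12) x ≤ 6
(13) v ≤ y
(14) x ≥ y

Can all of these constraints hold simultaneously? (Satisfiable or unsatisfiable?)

Unsatisfiable

From constraint 12: x ≤ 6. From constraint 8: v ≤ 5. Hence x + v ≤ 11. But constraint 4 requires x + v ≥ 13, and 13 > 11. Contradiction.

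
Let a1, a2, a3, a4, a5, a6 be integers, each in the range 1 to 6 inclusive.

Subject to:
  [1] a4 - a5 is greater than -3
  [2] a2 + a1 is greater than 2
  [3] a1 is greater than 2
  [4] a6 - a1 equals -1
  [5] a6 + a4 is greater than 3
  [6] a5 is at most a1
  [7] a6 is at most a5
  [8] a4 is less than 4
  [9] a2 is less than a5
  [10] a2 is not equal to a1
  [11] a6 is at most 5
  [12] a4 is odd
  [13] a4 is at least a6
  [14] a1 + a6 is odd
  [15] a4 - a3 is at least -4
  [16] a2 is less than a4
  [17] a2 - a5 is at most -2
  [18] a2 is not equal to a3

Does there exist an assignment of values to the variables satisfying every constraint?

Try a1 = 3, a2 = 1, a3 = 5, a4 = 3, a5 = 3, a6 = 2.
Check constraint 1: a4 - a5 = 0; constraint 2: a2 + a1 = 4. The remaining constraints are straightforward to verify.

Satisfiable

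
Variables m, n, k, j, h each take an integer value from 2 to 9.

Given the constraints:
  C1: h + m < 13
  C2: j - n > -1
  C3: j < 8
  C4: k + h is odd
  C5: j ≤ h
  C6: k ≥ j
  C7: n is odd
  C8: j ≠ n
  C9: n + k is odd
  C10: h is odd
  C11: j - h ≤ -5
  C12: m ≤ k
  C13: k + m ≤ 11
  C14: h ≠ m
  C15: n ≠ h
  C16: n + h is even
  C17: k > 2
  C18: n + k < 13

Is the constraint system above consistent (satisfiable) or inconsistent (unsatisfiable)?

Satisfiable

Try m = 2, n = 3, k = 8, j = 4, h = 9.
Check constraint 1: h + m = 11; constraint 2: j - n = 1. The remaining constraints are straightforward to verify.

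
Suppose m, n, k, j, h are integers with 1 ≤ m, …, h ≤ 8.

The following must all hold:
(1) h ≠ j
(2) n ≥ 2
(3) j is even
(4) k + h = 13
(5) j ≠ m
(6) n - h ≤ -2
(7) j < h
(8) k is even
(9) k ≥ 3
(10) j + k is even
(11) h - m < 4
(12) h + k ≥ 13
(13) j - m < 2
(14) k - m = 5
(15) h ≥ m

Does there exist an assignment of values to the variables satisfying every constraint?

Setting (m, n, k, j, h) = (3, 2, 8, 2, 5) satisfies everything: constraint 4: k + h = 13; constraint 6: n - h = -3; constraint 11: h - m = 2, and the others follow.

Satisfiable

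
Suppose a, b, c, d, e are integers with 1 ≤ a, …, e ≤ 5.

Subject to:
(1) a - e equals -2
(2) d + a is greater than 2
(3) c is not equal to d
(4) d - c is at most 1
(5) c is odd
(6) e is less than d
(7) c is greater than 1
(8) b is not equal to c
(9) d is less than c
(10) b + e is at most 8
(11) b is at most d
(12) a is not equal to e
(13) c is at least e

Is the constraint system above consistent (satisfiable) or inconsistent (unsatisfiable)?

Setting (a, b, c, d, e) = (1, 4, 5, 4, 3) satisfies everything: constraint 1: a - e = -2; constraint 2: d + a = 5; constraint 4: d - c = -1, and the others follow.

Satisfiable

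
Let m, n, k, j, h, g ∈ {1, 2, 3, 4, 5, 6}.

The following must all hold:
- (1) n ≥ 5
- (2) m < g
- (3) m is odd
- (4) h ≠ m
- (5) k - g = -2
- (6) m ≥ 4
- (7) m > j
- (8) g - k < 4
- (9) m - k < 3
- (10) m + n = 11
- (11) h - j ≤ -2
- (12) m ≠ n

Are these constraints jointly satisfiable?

Satisfiable

Setting (m, n, k, j, h, g) = (5, 6, 4, 4, 1, 6) satisfies everything: constraint 5: k - g = -2; constraint 8: g - k = 2; constraint 9: m - k = 1, and the others follow.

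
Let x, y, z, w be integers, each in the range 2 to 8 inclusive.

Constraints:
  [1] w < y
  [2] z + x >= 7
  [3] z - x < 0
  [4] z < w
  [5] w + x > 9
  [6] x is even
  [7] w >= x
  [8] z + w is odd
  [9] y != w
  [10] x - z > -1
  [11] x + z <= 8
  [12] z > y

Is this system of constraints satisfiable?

Unsatisfiable

Constraints 1, 3, 7, and 12 give w < y, y < z, z < x, x ≤ w. Chaining: w < y < z < x ≤ w, which forces w < w — impossible.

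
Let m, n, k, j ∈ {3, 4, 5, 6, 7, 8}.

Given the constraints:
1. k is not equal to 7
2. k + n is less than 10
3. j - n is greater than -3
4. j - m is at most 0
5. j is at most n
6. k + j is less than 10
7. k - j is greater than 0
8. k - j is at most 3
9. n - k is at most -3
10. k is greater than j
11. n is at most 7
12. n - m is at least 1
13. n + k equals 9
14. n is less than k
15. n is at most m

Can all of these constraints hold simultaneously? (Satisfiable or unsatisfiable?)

Constraints 4, 8, 9, and 12 give k − n ≥ 3, n − m ≥ 1, m − j ≥ 0, j − k ≥ -3.
Adding all 4 inequalities: the left sides telescope to 0, and the right sides sum to 3 + 1 + 0 + (-3) = 1. So 0 ≥ 1, which is false.

Unsatisfiable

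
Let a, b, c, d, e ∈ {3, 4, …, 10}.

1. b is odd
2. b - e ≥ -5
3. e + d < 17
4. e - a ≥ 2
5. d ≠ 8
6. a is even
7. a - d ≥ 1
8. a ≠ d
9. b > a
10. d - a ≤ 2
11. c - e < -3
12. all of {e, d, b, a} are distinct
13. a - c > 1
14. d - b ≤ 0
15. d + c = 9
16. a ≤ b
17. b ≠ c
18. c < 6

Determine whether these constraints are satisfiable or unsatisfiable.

Satisfiable

Try a = 6, b = 7, c = 4, d = 5, e = 10.
Check constraint 2: b - e = -3; constraint 3: e + d = 15; constraint 4: e - a = 4. The remaining constraints are straightforward to verify.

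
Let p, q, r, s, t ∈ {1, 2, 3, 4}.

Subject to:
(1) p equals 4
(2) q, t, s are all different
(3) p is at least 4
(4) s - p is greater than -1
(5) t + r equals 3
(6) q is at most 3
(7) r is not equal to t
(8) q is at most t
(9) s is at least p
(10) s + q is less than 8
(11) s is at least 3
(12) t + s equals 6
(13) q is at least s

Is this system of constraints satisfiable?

Unsatisfiable

From constraints 3 and 9: s ≥ p and p ≥ 4, so s ≥ 4. From constraints 6 and 13: s ≤ q and q ≤ 3, so s ≤ 3. But 3 < 4, so no value of s works.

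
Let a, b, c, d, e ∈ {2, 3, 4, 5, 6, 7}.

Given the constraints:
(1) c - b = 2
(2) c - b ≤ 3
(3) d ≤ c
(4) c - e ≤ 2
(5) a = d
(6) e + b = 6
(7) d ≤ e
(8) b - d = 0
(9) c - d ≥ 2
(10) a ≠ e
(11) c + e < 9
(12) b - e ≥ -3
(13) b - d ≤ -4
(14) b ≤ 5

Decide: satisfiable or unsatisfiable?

Unsatisfiable

Constraints 4, 9, 12, and 13 give e − c ≥ -2, c − d ≥ 2, d − b ≥ 4, b − e ≥ -3.
Adding all 4 inequalities: the left sides telescope to 0, and the right sides sum to (-2) + 2 + 4 + (-3) = 1. So 0 ≥ 1, which is false.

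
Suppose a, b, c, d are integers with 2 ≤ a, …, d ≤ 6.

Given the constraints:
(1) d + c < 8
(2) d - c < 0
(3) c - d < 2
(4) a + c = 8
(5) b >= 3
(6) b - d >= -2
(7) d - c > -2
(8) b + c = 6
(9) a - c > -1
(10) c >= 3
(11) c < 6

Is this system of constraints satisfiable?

The assignment a = 5, b = 3, c = 3, d = 2 works:
  constraint 1 holds since d + c = 5.
  constraint 2 holds since d - c = -1.
  constraint 3 holds since c - d = 1.
The rest check out directly.

Satisfiable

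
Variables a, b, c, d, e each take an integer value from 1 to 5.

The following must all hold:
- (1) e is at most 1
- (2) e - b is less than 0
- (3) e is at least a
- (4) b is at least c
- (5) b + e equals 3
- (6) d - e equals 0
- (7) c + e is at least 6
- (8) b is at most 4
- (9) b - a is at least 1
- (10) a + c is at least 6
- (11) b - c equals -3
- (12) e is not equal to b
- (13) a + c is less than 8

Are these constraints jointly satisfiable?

From constraints 4 and 8: c ≤ b ≤ 4. From constraint 1: e ≤ 1. Hence c + e ≤ 5. But constraint 7 requires c + e ≥ 6, and 6 > 5. Contradiction.

Unsatisfiable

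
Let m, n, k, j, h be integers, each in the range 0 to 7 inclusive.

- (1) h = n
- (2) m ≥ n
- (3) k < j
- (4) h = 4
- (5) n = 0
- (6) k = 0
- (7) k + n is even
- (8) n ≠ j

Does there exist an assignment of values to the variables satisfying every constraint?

Constraint 4 fixes h = 4 and constraint 5 fixes n = 0, but constraint 1 requires h = n. Since 4 ≠ 0, contradiction.

Unsatisfiable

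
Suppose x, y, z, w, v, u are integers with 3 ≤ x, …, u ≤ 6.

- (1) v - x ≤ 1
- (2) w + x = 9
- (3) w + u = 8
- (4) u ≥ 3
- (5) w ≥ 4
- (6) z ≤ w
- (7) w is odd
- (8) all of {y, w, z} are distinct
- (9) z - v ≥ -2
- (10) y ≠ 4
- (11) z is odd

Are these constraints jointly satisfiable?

Satisfiable

The assignment x = 4, y = 6, z = 3, w = 5, v = 4, u = 3 works:
  constraint 1 holds since v - x = 0.
  constraint 2 holds since w + x = 9.
  constraint 3 holds since w + u = 8.
The rest check out directly.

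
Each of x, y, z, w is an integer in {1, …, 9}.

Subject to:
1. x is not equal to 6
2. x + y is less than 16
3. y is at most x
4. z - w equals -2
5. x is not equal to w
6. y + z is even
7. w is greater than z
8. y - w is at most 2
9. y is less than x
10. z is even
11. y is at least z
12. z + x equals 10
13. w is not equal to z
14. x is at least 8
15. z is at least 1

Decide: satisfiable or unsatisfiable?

Setting (x, y, z, w) = (8, 6, 2, 4) satisfies everything: constraint 2: x + y = 14; constraint 4: z - w = -2, and the others follow.

Satisfiable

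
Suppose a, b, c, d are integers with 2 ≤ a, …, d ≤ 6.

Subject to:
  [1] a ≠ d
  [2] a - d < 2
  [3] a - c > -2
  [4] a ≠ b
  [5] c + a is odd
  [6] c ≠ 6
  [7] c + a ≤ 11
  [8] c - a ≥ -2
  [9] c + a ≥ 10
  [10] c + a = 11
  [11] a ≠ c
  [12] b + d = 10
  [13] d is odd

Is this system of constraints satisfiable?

Take a = 6, b = 5, c = 5, d = 5. Then constraint 2: a - d = 1; constraint 3: a - c = 1; constraint 7: c + a = 11, and every other listed constraint is also met.

Satisfiable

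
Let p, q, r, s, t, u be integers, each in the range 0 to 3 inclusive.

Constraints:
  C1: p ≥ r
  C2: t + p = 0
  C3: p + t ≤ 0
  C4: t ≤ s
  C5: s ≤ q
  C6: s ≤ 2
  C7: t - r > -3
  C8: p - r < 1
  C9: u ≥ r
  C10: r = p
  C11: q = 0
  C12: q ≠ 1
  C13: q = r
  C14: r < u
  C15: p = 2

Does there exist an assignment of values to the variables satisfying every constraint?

Unsatisfiable

Constraint 11 fixes q = 0 and constraint 15 fixes p = 2. Constraints 10 and 13 give q = r = p, so q = p. But 0 ≠ 2 — contradiction.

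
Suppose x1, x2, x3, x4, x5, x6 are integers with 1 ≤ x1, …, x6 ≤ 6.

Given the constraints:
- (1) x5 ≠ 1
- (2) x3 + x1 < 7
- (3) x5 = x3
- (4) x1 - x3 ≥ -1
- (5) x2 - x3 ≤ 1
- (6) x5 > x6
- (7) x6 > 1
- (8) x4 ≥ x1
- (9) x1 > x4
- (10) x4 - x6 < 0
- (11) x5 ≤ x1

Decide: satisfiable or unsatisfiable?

Constraints 6, 8, 10, and 11 give x5 ≤ x1, x1 ≤ x4, x4 < x6, x6 < x5. Chaining: x5 ≤ x1 ≤ x4 < x6 < x5, which forces x5 < x5 — impossible.

Unsatisfiable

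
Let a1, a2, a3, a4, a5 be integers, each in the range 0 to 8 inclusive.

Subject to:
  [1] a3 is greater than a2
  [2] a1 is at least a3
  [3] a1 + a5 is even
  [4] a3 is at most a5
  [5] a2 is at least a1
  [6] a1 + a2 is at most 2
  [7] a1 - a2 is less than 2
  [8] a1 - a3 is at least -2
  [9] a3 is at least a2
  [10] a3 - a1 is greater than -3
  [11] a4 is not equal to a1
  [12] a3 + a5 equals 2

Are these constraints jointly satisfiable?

Constraints 1, 2, and 5 give a3 ≤ a1, a1 ≤ a2, a2 < a3. Chaining: a3 ≤ a1 ≤ a2 < a3, which forces a3 < a3 — impossible.

Unsatisfiable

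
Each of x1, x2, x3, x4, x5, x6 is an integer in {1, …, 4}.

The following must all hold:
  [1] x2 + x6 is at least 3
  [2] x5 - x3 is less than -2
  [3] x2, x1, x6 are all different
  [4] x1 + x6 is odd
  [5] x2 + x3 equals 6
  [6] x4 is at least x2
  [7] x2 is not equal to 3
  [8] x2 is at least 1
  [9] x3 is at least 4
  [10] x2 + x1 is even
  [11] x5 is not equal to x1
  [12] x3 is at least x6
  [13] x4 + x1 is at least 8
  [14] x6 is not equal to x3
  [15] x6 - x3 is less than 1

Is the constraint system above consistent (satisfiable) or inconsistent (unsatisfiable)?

Satisfiable

The assignment x1 = 4, x2 = 2, x3 = 4, x4 = 4, x5 = 1, x6 = 3 works:
  constraint 1 holds since x2 + x6 = 5.
  constraint 2 holds since x5 - x3 = -3.
  constraint 5 holds since x2 + x3 = 6.
The rest check out directly.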